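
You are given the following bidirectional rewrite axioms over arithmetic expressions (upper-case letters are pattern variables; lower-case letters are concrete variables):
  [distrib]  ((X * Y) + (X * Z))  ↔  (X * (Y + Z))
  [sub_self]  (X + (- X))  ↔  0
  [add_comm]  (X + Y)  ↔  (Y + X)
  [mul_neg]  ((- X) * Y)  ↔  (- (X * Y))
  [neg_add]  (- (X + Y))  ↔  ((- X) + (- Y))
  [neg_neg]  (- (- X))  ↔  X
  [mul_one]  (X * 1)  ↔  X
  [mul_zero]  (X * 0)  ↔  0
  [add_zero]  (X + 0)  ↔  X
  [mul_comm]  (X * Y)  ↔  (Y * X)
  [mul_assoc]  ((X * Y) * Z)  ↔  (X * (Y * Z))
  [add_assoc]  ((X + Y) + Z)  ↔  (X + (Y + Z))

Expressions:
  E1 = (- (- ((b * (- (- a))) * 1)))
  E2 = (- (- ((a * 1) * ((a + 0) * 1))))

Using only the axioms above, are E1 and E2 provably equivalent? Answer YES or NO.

NO

Every axiom is a valid identity, so a rewrite proof would force E1 and E2 to agree under every assignment.
At a=1, b=0: E1 = 0 but E2 = 1; they differ, so no derivation exists.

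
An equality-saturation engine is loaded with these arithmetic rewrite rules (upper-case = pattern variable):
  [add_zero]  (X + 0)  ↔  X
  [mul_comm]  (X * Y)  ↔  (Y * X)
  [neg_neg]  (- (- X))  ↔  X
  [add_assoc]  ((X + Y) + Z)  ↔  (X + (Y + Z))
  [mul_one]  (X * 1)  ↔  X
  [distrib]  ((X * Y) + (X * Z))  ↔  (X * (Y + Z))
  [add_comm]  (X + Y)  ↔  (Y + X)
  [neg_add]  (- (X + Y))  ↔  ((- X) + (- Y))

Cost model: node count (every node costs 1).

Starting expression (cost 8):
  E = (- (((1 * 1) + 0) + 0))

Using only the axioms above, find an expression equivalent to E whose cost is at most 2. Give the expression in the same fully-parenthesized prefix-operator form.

1. [add_zero →] ((1 * 1) + 0)  →  (1 * 1);  E = (- ((1 * 1) + 0))
2. [mul_one →] (1 * 1)  →  1;  E = (- (1 + 0))
3. [add_zero →] (1 + 0)  →  1;  cost 2 ≤ 2, done

(- 1)   [cost 2]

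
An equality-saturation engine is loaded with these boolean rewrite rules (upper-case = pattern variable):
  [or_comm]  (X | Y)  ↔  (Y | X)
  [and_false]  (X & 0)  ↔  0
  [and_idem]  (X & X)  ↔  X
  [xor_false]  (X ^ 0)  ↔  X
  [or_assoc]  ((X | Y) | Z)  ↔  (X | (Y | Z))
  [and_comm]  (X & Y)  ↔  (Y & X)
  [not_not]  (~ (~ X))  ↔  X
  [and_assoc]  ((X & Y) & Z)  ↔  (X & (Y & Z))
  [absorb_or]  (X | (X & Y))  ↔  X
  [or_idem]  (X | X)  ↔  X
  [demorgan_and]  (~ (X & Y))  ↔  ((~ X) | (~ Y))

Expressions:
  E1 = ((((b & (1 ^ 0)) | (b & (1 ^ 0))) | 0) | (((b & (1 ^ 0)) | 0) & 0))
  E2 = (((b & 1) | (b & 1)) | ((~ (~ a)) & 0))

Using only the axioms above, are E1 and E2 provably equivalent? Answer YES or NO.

YES

step 1: or_idem (→) rewrites ((b & (1 ^ 0)) | (b & (1 ^ 0))) into (b & (1 ^ 0)), now (((b & (1 ^ 0)) | 0) | (((b & (1 ^ 0)) | 0) & 0))
step 2: absorb_or (→) rewrites (((b & (1 ^ 0)) | 0) | (((b & (1 ^ 0)) | 0) & 0)) into ((b & (1 ^ 0)) | 0)
step 3: xor_false (→) rewrites (1 ^ 0) into 1, now ((b & 1) | 0)
step 4: or_idem (←) rewrites (b & 1) into ((b & 1) | (b & 1)), now (((b & 1) | (b & 1)) | 0)
step 5: and_false (←) rewrites 0 into (a & 0), now (((b & 1) | (b & 1)) | (a & 0))
step 6: not_not (←) rewrites a into (~ (~ a)), which is E2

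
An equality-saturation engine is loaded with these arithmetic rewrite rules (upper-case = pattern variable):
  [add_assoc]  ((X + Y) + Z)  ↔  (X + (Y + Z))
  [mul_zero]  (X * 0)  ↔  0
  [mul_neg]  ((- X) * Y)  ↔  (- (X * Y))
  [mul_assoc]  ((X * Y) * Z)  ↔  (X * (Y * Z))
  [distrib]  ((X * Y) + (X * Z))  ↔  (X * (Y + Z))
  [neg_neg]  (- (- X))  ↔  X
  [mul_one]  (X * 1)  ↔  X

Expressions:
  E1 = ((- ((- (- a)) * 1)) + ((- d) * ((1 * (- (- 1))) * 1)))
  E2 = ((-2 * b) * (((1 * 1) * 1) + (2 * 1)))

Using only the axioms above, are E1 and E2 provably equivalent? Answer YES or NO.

The axioms are sound identities: if E1 ↔* E2 then E1 and E2 evaluate identically under any assignment.
Under a=0, b=0, d=1: E1 evaluates to -1, E2 to 0. Distinct ⇒ no rewrite sequence connects them.

NO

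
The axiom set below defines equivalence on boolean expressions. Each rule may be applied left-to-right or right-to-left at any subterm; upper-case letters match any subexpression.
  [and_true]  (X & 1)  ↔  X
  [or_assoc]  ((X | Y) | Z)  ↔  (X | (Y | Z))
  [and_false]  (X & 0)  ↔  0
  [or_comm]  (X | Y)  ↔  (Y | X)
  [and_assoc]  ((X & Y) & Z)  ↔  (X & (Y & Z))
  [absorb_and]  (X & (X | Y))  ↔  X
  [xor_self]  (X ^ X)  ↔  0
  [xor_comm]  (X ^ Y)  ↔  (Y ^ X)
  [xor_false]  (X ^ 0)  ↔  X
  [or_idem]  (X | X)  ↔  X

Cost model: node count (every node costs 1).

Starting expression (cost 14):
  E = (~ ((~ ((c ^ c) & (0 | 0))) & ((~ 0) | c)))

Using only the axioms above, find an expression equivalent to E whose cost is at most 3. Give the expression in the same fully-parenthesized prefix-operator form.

1. [xor_self →] (c ^ c)  →  0;  E = (~ ((~ (0 & (0 | 0))) & ((~ 0) | c)))
2. [absorb_and →] (0 & (0 | 0))  →  0;  E = (~ ((~ 0) & ((~ 0) | c)))
3. [absorb_and →] ((~ 0) & ((~ 0) | c))  →  (~ 0);  cost 3 ≤ 3, done

(~ (~ 0))   [cost 3]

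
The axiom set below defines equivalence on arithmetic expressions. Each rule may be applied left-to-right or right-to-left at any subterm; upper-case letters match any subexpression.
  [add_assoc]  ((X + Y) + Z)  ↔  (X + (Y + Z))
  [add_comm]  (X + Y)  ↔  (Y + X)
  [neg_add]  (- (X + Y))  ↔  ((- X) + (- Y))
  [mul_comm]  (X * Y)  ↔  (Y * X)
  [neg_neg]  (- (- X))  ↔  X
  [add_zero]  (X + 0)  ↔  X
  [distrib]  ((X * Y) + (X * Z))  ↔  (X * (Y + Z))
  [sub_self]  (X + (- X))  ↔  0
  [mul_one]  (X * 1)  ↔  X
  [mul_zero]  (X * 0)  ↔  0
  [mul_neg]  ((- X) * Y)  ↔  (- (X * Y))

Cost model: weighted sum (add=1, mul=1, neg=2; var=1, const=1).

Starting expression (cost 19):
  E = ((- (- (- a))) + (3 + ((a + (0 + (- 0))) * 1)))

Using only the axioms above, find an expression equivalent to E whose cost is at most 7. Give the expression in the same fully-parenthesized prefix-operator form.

((- a) + (3 + a))   [cost 7]

1. [mul_one →] ((a + (0 + (- 0))) * 1)  →  (a + (0 + (- 0)));  E = ((- (- (- a))) + (3 + (a + (0 + (- 0)))))
2. [sub_self →] (0 + (- 0))  →  0;  E = ((- (- (- a))) + (3 + (a + 0)))
3. [add_zero →] (a + 0)  →  a;  E = ((- (- (- a))) + (3 + a))
4. [neg_neg →] (- (- a))  →  a;  cost 7 ≤ 7, done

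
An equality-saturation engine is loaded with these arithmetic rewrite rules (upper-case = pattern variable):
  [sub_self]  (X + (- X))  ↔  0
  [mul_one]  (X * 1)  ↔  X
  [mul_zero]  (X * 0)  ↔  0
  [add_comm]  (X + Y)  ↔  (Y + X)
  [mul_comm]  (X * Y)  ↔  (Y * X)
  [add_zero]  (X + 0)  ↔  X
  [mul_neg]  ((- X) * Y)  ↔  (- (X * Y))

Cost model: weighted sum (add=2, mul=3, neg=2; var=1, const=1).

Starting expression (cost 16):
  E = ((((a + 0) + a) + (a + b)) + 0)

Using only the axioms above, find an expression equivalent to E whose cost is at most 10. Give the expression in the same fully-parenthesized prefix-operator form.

((a + a) + (a + b))   [cost 10]

1. [add_zero →] (a + 0)  →  a;  E = (((a + a) + (a + b)) + 0)
2. [add_zero →] (((a + a) + (a + b)) + 0)  →  ((a + a) + (a + b));  cost 10 ≤ 10, done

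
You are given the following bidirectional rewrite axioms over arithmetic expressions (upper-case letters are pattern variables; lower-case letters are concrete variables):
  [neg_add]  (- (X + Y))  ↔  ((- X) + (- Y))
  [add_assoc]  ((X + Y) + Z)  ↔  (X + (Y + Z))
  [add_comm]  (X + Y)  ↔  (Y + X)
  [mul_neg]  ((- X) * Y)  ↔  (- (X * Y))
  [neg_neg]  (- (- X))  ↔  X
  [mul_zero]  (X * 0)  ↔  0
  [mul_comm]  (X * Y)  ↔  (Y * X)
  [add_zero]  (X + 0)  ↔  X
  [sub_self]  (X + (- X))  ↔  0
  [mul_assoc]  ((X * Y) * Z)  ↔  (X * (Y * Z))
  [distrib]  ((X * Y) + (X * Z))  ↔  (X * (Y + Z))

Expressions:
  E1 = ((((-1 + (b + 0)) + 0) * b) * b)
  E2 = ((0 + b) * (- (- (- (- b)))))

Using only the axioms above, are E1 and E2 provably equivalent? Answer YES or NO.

NO

Every axiom is a valid identity, so a rewrite proof would force E1 and E2 to agree under every assignment.
At b=1: E1 = 0 but E2 = 1; they differ, so no derivation exists.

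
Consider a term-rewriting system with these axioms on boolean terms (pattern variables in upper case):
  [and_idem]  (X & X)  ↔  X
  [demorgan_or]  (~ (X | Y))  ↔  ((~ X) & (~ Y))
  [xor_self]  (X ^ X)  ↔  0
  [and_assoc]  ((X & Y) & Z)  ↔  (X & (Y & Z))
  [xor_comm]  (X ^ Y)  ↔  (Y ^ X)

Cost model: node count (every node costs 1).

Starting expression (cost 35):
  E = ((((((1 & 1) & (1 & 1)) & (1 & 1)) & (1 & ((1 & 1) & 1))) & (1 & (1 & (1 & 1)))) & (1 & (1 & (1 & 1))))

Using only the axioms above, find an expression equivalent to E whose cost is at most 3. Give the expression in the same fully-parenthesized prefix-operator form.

(1) ((((((1 & 1) & (1 & 1)) & (1 & 1)) & (1 & ((1 & 1) & 1))) & (1 & (1 & (1 & 1)))) & (1 & (1 & (1 & 1))))  =[and_assoc →]=  (((((1 & 1) & (1 & 1)) & (1 & 1)) & (1 & ((1 & 1) & 1))) & ((1 & (1 & (1 & 1))) & (1 & (1 & (1 & 1)))))
(2) (1 & 1)  =[and_idem →]=  1    ⊢ (((((1 & 1) & (1 & 1)) & (1 & 1)) & (1 & ((1 & 1) & 1))) & ((1 & (1 & (1 & 1))) & (1 & (1 & 1))))
(3) (1 & 1)  =[and_idem →]=  1    ⊢ (((((1 & 1) & (1 & 1)) & (1 & 1)) & (1 & ((1 & 1) & 1))) & ((1 & (1 & 1)) & (1 & (1 & 1))))
(4) ((1 & 1) & (1 & 1))  =[and_idem →]=  (1 & 1)    ⊢ ((((1 & 1) & (1 & 1)) & (1 & ((1 & 1) & 1))) & ((1 & (1 & 1)) & (1 & (1 & 1))))
(5) ((1 & 1) & (1 & 1))  =[and_idem →]=  (1 & 1)    ⊢ (((1 & 1) & (1 & ((1 & 1) & 1))) & ((1 & (1 & 1)) & (1 & (1 & 1))))
(6) ((1 & (1 & 1)) & (1 & (1 & 1)))  =[and_idem →]=  (1 & (1 & 1))    ⊢ (((1 & 1) & (1 & ((1 & 1) & 1))) & (1 & (1 & 1)))
(7) ((1 & 1) & 1)  =[and_assoc →]=  (1 & (1 & 1))    ⊢ (((1 & 1) & (1 & (1 & (1 & 1)))) & (1 & (1 & 1)))
(8) (1 & 1)  =[and_idem →]=  1    ⊢ (((1 & 1) & (1 & (1 & 1))) & (1 & (1 & 1)))
(9) (1 & 1)  =[and_idem →]=  1    ⊢ (((1 & 1) & (1 & 1)) & (1 & (1 & 1)))
(10) (1 & 1)  =[and_idem →]=  1    ⊢ ((1 & (1 & 1)) & (1 & (1 & 1)))
(11) ((1 & (1 & 1)) & (1 & (1 & 1)))  =[and_idem →]=  (1 & (1 & 1))
(12) (1 & 1)  =[and_idem →]=  1    ⊢ cost 3, within 3

(1 & 1)   [cost 3]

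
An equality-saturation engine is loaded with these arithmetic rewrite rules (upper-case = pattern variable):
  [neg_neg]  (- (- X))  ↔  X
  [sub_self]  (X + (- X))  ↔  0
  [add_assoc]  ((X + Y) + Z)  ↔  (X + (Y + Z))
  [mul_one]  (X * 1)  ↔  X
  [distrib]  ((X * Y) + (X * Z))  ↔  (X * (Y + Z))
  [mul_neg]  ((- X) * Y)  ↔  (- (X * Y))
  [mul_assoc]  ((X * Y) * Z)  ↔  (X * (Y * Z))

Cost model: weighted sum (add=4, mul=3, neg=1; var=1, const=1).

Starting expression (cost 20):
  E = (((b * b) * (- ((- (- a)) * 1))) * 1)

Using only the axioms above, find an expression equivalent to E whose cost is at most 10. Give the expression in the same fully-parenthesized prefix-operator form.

((b * b) * (- a))   [cost 10]

step 1: mul_one (→) rewrites ((- (- a)) * 1) into (- (- a)), now (((b * b) * (- (- (- a)))) * 1)
step 2: neg_neg (→) rewrites (- (- a)) into a, now (((b * b) * (- a)) * 1)
step 3: mul_one (→) rewrites (((b * b) * (- a)) * 1) into ((b * b) * (- a)), reaching cost 10 (bound 10)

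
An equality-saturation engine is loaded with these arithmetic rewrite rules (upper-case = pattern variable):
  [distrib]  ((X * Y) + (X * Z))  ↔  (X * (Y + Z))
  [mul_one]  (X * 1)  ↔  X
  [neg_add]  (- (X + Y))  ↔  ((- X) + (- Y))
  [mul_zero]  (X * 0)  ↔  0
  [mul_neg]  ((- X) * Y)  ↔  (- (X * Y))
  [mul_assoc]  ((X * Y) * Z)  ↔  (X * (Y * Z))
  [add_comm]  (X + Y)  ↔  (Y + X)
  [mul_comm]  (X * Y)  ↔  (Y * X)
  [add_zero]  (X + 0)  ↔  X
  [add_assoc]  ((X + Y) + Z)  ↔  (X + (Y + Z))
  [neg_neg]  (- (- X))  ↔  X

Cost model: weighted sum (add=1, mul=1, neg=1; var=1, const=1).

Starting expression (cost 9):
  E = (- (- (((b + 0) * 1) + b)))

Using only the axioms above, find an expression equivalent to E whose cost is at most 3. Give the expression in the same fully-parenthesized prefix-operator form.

1. [neg_neg →] (- (- (((b + 0) * 1) + b)))  →  (((b + 0) * 1) + b)
2. [mul_one →] ((b + 0) * 1)  →  (b + 0);  E = ((b + 0) + b)
3. [add_zero →] (b + 0)  →  b;  cost 3 ≤ 3, done

(b + b)   [cost 3]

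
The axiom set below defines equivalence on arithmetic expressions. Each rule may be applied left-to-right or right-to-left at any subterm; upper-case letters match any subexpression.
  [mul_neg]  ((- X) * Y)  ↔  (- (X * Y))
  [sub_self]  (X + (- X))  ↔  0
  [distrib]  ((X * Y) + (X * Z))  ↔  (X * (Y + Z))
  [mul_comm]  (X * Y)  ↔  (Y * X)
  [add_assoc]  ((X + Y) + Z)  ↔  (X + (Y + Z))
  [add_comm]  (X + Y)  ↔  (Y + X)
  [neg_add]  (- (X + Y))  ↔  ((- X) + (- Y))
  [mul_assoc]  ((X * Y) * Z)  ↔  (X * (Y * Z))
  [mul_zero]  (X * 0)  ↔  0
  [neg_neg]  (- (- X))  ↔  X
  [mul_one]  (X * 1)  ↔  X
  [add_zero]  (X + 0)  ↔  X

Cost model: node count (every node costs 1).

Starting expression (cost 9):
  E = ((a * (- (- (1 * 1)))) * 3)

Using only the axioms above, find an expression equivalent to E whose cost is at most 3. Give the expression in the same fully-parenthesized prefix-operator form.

1. [neg_neg →] (- (- (1 * 1)))  →  (1 * 1);  E = ((a * (1 * 1)) * 3)
2. [mul_one →] (1 * 1)  →  1;  E = ((a * 1) * 3)
3. [mul_one →] (a * 1)  →  a;  cost 3 ≤ 3, done

(a * 3)   [cost 3]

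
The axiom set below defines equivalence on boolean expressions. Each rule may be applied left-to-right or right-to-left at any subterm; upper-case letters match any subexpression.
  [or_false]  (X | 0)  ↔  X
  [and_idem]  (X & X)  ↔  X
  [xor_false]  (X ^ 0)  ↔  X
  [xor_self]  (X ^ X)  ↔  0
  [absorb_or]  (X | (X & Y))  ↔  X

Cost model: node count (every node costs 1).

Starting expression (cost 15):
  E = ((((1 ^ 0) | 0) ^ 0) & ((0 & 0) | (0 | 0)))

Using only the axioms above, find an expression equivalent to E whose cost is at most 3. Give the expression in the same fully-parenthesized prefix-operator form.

1. [xor_false →] (1 ^ 0)  →  1;  E = (((1 | 0) ^ 0) & ((0 & 0) | (0 | 0)))
2. [or_false →] (0 | 0)  →  0;  E = (((1 | 0) ^ 0) & ((0 & 0) | 0))
3. [xor_false →] ((1 | 0) ^ 0)  →  (1 | 0);  E = ((1 | 0) & ((0 & 0) | 0))
4. [and_idem →] (0 & 0)  →  0;  E = ((1 | 0) & (0 | 0))
5. [or_false →] (1 | 0)  →  1;  E = (1 & (0 | 0))
6. [or_false →] (0 | 0)  →  0;  cost 3 ≤ 3, done

(1 & 0)   [cost 3]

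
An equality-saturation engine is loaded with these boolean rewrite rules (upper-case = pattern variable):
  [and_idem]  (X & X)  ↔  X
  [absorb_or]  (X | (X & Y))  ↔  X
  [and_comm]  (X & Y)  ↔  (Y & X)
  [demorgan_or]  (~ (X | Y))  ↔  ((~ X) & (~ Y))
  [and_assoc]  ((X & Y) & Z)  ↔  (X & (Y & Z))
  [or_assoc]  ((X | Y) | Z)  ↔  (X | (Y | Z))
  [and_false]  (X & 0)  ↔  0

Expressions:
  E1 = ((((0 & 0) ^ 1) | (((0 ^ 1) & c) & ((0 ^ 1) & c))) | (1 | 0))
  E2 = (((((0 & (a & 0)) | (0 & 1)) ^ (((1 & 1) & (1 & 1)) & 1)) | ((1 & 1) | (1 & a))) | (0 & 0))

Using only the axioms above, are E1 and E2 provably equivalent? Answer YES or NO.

YES

step 1: and_idem (→) rewrites (0 & 0) into 0, now (((0 ^ 1) | (((0 ^ 1) & c) & ((0 ^ 1) & c))) | (1 | 0))
step 2: and_idem (→) rewrites (((0 ^ 1) & c) & ((0 ^ 1) & c)) into ((0 ^ 1) & c), now (((0 ^ 1) | ((0 ^ 1) & c)) | (1 | 0))
step 3: absorb_or (→) rewrites ((0 ^ 1) | ((0 ^ 1) & c)) into (0 ^ 1), now ((0 ^ 1) | (1 | 0))
step 4: and_false (←) rewrites 0 into (0 & 0), now ((0 ^ 1) | (1 | (0 & 0)))
step 5: and_idem (←) rewrites 1 into (1 & 1), now ((0 ^ (1 & 1)) | (1 | (0 & 0)))
step 6: absorb_or (←) rewrites 0 into (0 | (0 & 1)), now (((0 | (0 & 1)) ^ (1 & 1)) | (1 | (0 & 0)))
step 7: and_idem (←) rewrites 1 into (1 & 1), now (((0 | (0 & 1)) ^ ((1 & 1) & 1)) | (1 | (0 & 0)))
step 8: and_idem (←) rewrites (1 & 1) into ((1 & 1) & (1 & 1)), now (((0 | (0 & 1)) ^ (((1 & 1) & (1 & 1)) & 1)) | (1 | (0 & 0)))
step 9: absorb_or (←) rewrites 1 into (1 | (1 & a)), now (((0 | (0 & 1)) ^ (((1 & 1) & (1 & 1)) & 1)) | ((1 | (1 & a)) | (0 & 0)))
step 10: and_idem (←) rewrites 1 into (1 & 1), now (((0 | (0 & 1)) ^ (((1 & 1) & (1 & 1)) & 1)) | (((1 & 1) | (1 & a)) | (0 & 0)))
step 11: and_idem (←) rewrites 0 into (0 & 0), now ((((0 & 0) | (0 & 1)) ^ (((1 & 1) & (1 & 1)) & 1)) | (((1 & 1) | (1 & a)) | (0 & 0)))
step 12: and_false (←) rewrites 0 into (a & 0), now ((((0 & (a & 0)) | (0 & 1)) ^ (((1 & 1) & (1 & 1)) & 1)) | (((1 & 1) | (1 & a)) | (0 & 0)))
step 13: or_assoc (←) rewrites ((((0 & (a & 0)) | (0 & 1)) ^ (((1 & 1) & (1 & 1)) & 1)) | (((1 & 1) | (1 & a)) | (0 & 0))) into (((((0 & (a & 0)) | (0 & 1)) ^ (((1 & 1) & (1 & 1)) & 1)) | ((1 & 1) | (1 & a))) | (0 & 0)), which is E2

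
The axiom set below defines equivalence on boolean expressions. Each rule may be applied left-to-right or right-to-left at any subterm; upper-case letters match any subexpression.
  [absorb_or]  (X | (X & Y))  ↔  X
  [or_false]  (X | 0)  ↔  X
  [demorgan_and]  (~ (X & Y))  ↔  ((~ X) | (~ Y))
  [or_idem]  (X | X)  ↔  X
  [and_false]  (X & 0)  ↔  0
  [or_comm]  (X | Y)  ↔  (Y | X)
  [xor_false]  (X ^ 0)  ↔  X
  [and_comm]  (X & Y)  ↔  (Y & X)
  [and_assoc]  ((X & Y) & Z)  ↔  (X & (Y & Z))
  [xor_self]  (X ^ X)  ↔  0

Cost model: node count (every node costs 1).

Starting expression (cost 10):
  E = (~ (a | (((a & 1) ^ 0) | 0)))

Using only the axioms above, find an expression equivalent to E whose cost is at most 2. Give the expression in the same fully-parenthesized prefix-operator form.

(~ a)   [cost 2]

step 1: or_false (→) rewrites (((a & 1) ^ 0) | 0) into ((a & 1) ^ 0), now (~ (a | ((a & 1) ^ 0)))
step 2: xor_false (→) rewrites ((a & 1) ^ 0) into (a & 1), now (~ (a | (a & 1)))
step 3: absorb_or (→) rewrites (a | (a & 1)) into a, reaching cost 2 (bound 2)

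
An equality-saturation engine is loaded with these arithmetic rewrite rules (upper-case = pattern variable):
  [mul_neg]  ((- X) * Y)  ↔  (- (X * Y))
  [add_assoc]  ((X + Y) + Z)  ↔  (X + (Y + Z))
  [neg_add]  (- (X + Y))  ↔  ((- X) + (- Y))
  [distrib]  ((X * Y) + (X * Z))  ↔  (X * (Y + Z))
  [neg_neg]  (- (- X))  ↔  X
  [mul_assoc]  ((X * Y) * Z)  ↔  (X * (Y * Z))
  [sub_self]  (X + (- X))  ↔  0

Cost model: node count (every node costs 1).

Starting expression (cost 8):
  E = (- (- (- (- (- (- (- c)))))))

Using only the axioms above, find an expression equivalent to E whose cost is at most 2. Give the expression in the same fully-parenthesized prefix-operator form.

(- c)   [cost 2]

step 1: neg_neg (→) rewrites (- (- (- (- c)))) into (- (- c)), now (- (- (- (- (- c)))))
step 2: neg_neg (→) rewrites (- (- (- c))) into (- c), now (- (- (- c)))
step 3: neg_neg (→) rewrites (- (- c)) into c, reaching cost 2 (bound 2)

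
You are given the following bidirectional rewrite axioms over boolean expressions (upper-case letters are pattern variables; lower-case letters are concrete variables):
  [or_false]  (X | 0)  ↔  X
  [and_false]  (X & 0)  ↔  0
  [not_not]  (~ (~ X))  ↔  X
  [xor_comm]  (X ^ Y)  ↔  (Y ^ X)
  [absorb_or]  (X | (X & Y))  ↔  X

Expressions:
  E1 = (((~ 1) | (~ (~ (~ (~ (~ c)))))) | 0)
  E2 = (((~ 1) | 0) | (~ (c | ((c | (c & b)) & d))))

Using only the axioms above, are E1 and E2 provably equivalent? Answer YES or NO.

YES

1. [or_false →] (((~ 1) | (~ (~ (~ (~ (~ c)))))) | 0)  →  ((~ 1) | (~ (~ (~ (~ (~ c))))))
2. [not_not →] (~ (~ (~ (~ (~ c)))))  →  (~ (~ (~ c)));  E1 = ((~ 1) | (~ (~ (~ c))))
3. [not_not →] (~ (~ c))  →  c;  E1 = ((~ 1) | (~ c))
4. [absorb_or ←] c  →  (c | (c & d));  E1 = ((~ 1) | (~ (c | (c & d))))
5. [absorb_or ←] c  →  (c | (c & b));  E1 = ((~ 1) | (~ (c | ((c | (c & b)) & d))))
6. [or_false ←] (~ 1)  →  ((~ 1) | 0);  this is E2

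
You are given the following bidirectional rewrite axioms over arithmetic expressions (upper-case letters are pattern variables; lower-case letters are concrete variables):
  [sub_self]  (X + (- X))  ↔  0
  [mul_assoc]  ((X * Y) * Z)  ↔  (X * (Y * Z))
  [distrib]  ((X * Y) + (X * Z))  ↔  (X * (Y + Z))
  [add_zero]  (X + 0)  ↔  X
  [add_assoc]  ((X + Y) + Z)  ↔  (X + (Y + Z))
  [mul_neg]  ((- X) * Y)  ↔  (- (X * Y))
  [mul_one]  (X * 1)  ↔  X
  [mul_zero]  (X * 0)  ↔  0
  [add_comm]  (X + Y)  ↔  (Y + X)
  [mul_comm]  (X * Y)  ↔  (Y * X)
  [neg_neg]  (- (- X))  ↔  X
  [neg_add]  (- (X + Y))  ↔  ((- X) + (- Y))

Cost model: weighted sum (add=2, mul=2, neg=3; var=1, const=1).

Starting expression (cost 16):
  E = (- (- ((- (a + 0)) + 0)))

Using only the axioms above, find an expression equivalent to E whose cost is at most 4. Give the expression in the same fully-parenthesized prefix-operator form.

(1) ((- (a + 0)) + 0)  =[add_zero →]=  (- (a + 0))    ⊢ (- (- (- (a + 0))))
(2) (- (- (- (a + 0))))  =[neg_neg →]=  (- (a + 0))
(3) (a + 0)  =[add_zero →]=  a    ⊢ cost 4, within 4

(- a)   [cost 4]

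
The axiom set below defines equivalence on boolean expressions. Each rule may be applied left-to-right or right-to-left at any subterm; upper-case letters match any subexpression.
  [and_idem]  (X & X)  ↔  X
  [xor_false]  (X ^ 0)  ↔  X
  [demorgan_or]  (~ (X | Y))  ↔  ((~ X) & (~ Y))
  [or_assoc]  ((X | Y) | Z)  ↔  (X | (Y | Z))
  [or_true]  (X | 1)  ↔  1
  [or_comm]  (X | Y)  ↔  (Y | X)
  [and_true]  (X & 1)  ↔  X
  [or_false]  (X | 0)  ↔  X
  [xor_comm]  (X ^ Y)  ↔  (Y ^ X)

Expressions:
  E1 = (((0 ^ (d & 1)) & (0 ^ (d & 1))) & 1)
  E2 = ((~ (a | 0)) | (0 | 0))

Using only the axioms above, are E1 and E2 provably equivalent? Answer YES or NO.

NO

Every axiom is a valid identity, so a rewrite proof would force E1 and E2 to agree under every assignment.
At a=0, d=0: E1 = 0 but E2 = 1; they differ, so no derivation exists.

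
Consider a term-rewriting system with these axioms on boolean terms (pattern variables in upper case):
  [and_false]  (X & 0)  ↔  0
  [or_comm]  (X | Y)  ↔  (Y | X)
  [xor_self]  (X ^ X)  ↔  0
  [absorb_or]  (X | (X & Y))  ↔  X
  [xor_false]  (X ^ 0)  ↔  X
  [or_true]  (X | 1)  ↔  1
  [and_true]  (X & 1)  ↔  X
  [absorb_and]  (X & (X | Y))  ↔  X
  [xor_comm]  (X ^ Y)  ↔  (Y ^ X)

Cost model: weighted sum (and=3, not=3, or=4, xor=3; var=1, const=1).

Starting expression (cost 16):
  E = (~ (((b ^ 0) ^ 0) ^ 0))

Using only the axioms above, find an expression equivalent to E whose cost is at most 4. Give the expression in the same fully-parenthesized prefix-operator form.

(~ b)   [cost 4]

step 1: xor_false (→) rewrites (b ^ 0) into b, now (~ ((b ^ 0) ^ 0))
step 2: xor_false (→) rewrites (b ^ 0) into b, now (~ (b ^ 0))
step 3: xor_false (→) rewrites (b ^ 0) into b, reaching cost 4 (bound 4)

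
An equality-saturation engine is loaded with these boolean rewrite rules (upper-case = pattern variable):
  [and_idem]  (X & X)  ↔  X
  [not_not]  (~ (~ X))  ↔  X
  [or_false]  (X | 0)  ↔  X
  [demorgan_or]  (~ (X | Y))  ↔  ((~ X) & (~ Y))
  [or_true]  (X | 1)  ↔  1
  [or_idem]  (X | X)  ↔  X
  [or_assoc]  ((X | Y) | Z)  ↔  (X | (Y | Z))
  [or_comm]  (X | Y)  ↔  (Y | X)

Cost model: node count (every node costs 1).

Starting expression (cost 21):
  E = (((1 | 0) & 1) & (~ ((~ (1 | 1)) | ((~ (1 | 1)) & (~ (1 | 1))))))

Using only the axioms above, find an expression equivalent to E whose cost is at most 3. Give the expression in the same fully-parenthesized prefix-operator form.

step 1: and_idem (→) rewrites ((~ (1 | 1)) & (~ (1 | 1))) into (~ (1 | 1)), now (((1 | 0) & 1) & (~ ((~ (1 | 1)) | (~ (1 | 1)))))
step 2: or_idem (→) rewrites ((~ (1 | 1)) | (~ (1 | 1))) into (~ (1 | 1)), now (((1 | 0) & 1) & (~ (~ (1 | 1))))
step 3: not_not (→) rewrites (~ (~ (1 | 1))) into (1 | 1), now (((1 | 0) & 1) & (1 | 1))
step 4: or_true (→) rewrites (1 | 1) into 1, now (((1 | 0) & 1) & 1)
step 5: or_false (→) rewrites (1 | 0) into 1, now ((1 & 1) & 1)
step 6: and_idem (→) rewrites (1 & 1) into 1, reaching cost 3 (bound 3)

(1 & 1)   [cost 3]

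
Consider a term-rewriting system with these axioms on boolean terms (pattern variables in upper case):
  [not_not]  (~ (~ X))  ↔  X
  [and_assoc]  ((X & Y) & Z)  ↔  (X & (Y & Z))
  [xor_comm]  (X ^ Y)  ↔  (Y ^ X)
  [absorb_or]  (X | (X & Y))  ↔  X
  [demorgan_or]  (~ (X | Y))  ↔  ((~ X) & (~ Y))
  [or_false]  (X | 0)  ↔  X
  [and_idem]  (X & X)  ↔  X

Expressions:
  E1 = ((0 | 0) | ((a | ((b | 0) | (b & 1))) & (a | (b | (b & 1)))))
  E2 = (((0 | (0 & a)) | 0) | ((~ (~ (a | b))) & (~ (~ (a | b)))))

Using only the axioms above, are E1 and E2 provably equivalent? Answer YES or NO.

(1) (b | 0)  =[or_false →]=  b    ⊢ ((0 | 0) | ((a | (b | (b & 1))) & (a | (b | (b & 1)))))
(2) ((a | (b | (b & 1))) & (a | (b | (b & 1))))  =[and_idem →]=  (a | (b | (b & 1)))    ⊢ ((0 | 0) | (a | (b | (b & 1))))
(3) (b | (b & 1))  =[absorb_or →]=  b    ⊢ ((0 | 0) | (a | b))
(4) (a | b)  =[not_not ←]=  (~ (~ (a | b)))    ⊢ ((0 | 0) | (~ (~ (a | b))))
(5) 0  =[absorb_or ←]=  (0 | (0 & a))    ⊢ (((0 | (0 & a)) | 0) | (~ (~ (a | b))))
(6) (~ (~ (a | b)))  =[and_idem ←]=  ((~ (~ (a | b))) & (~ (~ (a | b))))    ⊢ E2

YES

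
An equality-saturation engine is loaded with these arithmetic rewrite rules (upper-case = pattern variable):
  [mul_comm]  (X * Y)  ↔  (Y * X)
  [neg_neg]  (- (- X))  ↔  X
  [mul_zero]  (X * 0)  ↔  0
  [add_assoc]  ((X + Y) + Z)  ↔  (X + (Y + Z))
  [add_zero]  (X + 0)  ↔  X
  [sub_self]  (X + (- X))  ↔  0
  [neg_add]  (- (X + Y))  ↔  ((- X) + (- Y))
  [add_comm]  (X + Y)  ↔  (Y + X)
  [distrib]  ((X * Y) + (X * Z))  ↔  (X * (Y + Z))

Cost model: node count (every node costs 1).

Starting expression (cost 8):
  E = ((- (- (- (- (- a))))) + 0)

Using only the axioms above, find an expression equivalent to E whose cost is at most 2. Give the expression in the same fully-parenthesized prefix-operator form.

(1) (- (- a))  =[neg_neg →]=  a    ⊢ ((- (- (- a))) + 0)
(2) (- (- (- a)))  =[neg_neg →]=  (- a)    ⊢ ((- a) + 0)
(3) ((- a) + 0)  =[add_zero →]=  (- a)    ⊢ cost 2, within 2

(- a)   [cost 2]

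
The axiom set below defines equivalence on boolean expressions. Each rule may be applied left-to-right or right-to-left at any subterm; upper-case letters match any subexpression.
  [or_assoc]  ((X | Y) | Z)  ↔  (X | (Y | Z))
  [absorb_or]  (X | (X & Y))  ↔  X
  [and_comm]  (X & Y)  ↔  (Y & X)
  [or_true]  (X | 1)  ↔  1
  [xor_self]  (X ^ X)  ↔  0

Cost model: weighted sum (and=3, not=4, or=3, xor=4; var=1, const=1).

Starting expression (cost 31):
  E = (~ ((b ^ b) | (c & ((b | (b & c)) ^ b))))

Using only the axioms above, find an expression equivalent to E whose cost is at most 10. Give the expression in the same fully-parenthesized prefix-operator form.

(1) (b | (b & c))  =[absorb_or →]=  b    ⊢ (~ ((b ^ b) | (c & (b ^ b))))
(2) (c & (b ^ b))  =[and_comm →]=  ((b ^ b) & c)    ⊢ (~ ((b ^ b) | ((b ^ b) & c)))
(3) ((b ^ b) | ((b ^ b) & c))  =[absorb_or →]=  (b ^ b)    ⊢ cost 10, within 10

(~ (b ^ b))   [cost 10]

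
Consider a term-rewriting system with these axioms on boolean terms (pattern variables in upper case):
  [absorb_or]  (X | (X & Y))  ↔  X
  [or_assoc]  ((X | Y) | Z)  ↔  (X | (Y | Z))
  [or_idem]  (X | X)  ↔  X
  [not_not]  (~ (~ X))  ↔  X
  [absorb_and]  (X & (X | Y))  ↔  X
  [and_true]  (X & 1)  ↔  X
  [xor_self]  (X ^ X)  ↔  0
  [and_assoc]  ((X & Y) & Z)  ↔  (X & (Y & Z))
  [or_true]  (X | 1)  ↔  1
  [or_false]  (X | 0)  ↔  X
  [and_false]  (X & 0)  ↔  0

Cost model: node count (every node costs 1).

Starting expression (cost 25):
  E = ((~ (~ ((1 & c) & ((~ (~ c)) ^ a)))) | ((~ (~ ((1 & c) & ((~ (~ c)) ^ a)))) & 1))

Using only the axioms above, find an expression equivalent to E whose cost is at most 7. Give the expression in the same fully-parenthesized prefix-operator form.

1. [absorb_or →] ((~ (~ ((1 & c) & ((~ (~ c)) ^ a)))) | ((~ (~ ((1 & c) & ((~ (~ c)) ^ a)))) & 1))  →  (~ (~ ((1 & c) & ((~ (~ c)) ^ a))))
2. [not_not →] (~ (~ c))  →  c;  E = (~ (~ ((1 & c) & (c ^ a))))
3. [not_not →] (~ (~ ((1 & c) & (c ^ a))))  →  ((1 & c) & (c ^ a));  cost 7 ≤ 7, done

((1 & c) & (c ^ a))   [cost 7]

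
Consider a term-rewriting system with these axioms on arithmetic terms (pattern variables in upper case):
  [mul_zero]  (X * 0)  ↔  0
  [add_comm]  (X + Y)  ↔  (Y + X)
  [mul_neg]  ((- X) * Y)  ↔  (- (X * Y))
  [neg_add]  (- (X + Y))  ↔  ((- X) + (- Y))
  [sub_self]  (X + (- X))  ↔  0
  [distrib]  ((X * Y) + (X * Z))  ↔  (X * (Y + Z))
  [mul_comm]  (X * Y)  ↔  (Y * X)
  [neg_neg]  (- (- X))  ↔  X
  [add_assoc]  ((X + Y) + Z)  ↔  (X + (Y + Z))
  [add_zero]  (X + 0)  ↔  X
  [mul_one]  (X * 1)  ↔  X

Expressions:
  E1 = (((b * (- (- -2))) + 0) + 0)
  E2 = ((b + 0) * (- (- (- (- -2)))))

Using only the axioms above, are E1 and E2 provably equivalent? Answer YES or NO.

YES

1. [add_zero →] (((b * (- (- -2))) + 0) + 0)  →  ((b * (- (- -2))) + 0)
2. [neg_neg →] (- (- -2))  →  -2;  E1 = ((b * -2) + 0)
3. [add_zero →] ((b * -2) + 0)  →  (b * -2)
4. [neg_neg ←] -2  →  (- (- -2));  E1 = (b * (- (- -2)))
5. [add_zero ←] b  →  (b + 0);  E1 = ((b + 0) * (- (- -2)))
6. [neg_neg ←] (- (- -2))  →  (- (- (- (- -2))));  this is E2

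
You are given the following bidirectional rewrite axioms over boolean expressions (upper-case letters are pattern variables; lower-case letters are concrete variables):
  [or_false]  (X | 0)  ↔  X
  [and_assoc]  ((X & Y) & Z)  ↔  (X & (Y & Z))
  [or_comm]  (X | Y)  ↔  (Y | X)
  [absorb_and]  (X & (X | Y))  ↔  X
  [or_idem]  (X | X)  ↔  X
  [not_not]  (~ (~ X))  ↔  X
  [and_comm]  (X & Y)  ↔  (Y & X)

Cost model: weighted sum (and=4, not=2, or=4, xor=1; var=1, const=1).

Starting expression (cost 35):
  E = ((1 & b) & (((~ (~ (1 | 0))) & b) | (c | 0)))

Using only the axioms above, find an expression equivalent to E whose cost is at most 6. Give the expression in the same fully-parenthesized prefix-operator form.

(1 & b)   [cost 6]

(1) (~ (~ (1 | 0)))  =[not_not →]=  (1 | 0)    ⊢ ((1 & b) & (((1 | 0) & b) | (c | 0)))
(2) (1 | 0)  =[or_false →]=  1    ⊢ ((1 & b) & ((1 & b) | (c | 0)))
(3) (c | 0)  =[or_false →]=  c    ⊢ ((1 & b) & ((1 & b) | c))
(4) ((1 & b) & ((1 & b) | c))  =[absorb_and →]=  (1 & b)    ⊢ cost 6, within 6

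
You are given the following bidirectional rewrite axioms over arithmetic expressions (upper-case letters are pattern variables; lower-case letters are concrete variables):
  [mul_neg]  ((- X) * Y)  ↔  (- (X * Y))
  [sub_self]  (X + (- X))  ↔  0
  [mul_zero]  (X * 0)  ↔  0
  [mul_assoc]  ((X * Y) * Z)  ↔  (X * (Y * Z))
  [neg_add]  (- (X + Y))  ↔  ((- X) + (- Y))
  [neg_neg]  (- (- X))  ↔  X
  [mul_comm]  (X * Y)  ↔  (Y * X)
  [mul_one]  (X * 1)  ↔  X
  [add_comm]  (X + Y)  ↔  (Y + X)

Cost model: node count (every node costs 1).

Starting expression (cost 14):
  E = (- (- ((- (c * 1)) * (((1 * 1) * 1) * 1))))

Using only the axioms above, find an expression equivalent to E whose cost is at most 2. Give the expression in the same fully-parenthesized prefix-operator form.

step 1: mul_one (→) rewrites (1 * 1) into 1, now (- (- ((- (c * 1)) * ((1 * 1) * 1))))
step 2: mul_one (→) rewrites (c * 1) into c, now (- (- ((- c) * ((1 * 1) * 1))))
step 3: mul_one (→) rewrites (1 * 1) into 1, now (- (- ((- c) * (1 * 1))))
step 4: neg_neg (→) rewrites (- (- ((- c) * (1 * 1)))) into ((- c) * (1 * 1))
step 5: mul_one (→) rewrites (1 * 1) into 1, now ((- c) * 1)
step 6: mul_one (→) rewrites ((- c) * 1) into (- c), reaching cost 2 (bound 2)

(- c)   [cost 2]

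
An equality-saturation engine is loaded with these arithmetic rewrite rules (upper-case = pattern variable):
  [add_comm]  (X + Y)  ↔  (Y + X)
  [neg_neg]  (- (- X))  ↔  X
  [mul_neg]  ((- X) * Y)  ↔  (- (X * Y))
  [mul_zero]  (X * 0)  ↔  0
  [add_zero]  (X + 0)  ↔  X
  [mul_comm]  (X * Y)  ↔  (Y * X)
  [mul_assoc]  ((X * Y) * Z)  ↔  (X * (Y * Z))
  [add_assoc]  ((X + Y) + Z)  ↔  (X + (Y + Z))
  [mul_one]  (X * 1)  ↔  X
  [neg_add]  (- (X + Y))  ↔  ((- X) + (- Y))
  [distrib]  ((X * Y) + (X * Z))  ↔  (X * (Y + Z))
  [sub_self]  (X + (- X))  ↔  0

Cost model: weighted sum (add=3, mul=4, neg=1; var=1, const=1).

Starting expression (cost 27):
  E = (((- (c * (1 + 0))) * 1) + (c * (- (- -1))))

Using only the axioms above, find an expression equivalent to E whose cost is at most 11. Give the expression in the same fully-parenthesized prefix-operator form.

((c * -1) + (- c))   [cost 11]

1. [add_zero →] (1 + 0)  →  1;  E = (((- (c * 1)) * 1) + (c * (- (- -1))))
2. [add_comm →] (((- (c * 1)) * 1) + (c * (- (- -1))))  →  ((c * (- (- -1))) + ((- (c * 1)) * 1))
3. [mul_one →] ((- (c * 1)) * 1)  →  (- (c * 1));  E = ((c * (- (- -1))) + (- (c * 1)))
4. [neg_neg →] (- (- -1))  →  -1;  E = ((c * -1) + (- (c * 1)))
5. [mul_one →] (c * 1)  →  c;  cost 11 ≤ 11, done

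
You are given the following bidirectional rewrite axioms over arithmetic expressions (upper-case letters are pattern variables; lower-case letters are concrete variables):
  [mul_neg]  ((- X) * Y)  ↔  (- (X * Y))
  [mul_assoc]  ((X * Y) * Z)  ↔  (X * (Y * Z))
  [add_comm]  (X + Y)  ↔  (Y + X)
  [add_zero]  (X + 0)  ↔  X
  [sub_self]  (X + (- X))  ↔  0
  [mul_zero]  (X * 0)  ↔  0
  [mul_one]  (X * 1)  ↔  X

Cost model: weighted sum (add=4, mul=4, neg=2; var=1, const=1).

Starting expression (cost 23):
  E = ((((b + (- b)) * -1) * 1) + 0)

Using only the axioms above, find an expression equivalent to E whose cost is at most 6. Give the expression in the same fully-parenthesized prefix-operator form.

(0 * -1)   [cost 6]

(1) (b + (- b))  =[sub_self →]=  0    ⊢ (((0 * -1) * 1) + 0)
(2) ((0 * -1) * 1)  =[mul_one →]=  (0 * -1)    ⊢ ((0 * -1) + 0)
(3) ((0 * -1) + 0)  =[add_zero →]=  (0 * -1)    ⊢ cost 6, within 6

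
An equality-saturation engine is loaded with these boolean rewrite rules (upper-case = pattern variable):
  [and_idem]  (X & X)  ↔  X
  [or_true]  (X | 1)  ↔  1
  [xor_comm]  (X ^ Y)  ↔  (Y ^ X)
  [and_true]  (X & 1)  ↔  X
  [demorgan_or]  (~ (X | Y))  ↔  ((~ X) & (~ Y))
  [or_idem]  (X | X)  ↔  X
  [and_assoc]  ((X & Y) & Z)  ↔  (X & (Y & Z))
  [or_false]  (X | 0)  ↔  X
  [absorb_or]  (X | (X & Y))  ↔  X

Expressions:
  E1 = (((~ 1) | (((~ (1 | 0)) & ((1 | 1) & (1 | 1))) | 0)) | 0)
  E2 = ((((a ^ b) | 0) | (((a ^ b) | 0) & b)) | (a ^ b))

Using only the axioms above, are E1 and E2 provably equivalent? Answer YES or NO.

All listed rules preserve value, hence provable equivalence implies equal values everywhere; look for a separating assignment.
a=0, b=1 gives E1 ↦ 0, E2 ↦ 1; values differ ⇒ not provably equivalent.

NO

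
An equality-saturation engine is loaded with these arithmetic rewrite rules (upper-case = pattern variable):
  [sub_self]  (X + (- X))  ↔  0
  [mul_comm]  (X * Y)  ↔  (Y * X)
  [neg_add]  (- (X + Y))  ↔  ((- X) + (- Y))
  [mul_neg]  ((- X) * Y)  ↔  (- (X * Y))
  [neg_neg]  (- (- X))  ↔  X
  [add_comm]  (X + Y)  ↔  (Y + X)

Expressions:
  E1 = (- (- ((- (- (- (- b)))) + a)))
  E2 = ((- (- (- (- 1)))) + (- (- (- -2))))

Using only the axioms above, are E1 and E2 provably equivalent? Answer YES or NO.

NO

All listed rules preserve value, hence provable equivalence implies equal values everywhere; look for a separating assignment.
a=0, b=0 gives E1 ↦ 0, E2 ↦ 3; values differ ⇒ not provably equivalent.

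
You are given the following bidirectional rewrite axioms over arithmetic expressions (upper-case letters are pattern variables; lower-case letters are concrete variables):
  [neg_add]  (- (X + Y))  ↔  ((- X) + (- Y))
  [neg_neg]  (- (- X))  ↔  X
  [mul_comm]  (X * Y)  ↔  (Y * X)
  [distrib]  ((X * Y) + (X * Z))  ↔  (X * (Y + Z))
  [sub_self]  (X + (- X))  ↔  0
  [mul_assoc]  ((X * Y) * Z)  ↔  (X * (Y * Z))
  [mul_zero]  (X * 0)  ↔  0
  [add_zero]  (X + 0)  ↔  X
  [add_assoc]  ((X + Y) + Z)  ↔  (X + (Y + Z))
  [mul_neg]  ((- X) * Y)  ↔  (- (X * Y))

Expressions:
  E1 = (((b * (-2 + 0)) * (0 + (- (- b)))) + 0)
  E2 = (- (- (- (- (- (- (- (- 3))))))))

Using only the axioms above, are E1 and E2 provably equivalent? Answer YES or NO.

The axioms are sound identities: if E1 ↔* E2 then E1 and E2 evaluate identically under any assignment.
Under b=0: E1 evaluates to 0, E2 to 3. Distinct ⇒ no rewrite sequence connects them.

NO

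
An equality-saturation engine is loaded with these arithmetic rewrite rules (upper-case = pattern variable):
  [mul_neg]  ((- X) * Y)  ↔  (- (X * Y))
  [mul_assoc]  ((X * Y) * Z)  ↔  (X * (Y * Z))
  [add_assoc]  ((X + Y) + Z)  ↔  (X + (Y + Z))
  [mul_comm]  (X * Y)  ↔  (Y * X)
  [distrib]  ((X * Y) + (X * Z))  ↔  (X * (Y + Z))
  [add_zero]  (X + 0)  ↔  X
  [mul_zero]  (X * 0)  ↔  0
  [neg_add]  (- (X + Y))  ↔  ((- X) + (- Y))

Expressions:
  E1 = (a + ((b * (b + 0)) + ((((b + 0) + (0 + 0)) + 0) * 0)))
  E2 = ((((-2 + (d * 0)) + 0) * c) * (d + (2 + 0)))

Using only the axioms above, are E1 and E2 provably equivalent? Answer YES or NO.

All listed rules preserve value, hence provable equivalence implies equal values everywhere; look for a separating assignment.
a=0, b=0, c=1, d=0 gives E1 ↦ 0, E2 ↦ -4; values differ ⇒ not provably equivalent.

NO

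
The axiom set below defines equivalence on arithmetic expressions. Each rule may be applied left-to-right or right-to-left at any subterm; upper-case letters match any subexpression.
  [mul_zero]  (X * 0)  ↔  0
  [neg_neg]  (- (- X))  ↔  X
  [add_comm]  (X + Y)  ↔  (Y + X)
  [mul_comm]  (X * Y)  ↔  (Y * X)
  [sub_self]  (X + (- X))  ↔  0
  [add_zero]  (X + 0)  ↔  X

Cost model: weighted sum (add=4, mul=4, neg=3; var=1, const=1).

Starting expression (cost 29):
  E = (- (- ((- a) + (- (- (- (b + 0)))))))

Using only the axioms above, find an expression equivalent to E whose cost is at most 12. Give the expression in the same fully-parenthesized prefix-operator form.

((- a) + (- b))   [cost 12]

1. [neg_neg →] (- (- (- (b + 0))))  →  (- (b + 0));  E = (- (- ((- a) + (- (b + 0)))))
2. [add_zero →] (b + 0)  →  b;  E = (- (- ((- a) + (- b))))
3. [neg_neg →] (- (- ((- a) + (- b))))  →  ((- a) + (- b));  cost 12 ≤ 12, done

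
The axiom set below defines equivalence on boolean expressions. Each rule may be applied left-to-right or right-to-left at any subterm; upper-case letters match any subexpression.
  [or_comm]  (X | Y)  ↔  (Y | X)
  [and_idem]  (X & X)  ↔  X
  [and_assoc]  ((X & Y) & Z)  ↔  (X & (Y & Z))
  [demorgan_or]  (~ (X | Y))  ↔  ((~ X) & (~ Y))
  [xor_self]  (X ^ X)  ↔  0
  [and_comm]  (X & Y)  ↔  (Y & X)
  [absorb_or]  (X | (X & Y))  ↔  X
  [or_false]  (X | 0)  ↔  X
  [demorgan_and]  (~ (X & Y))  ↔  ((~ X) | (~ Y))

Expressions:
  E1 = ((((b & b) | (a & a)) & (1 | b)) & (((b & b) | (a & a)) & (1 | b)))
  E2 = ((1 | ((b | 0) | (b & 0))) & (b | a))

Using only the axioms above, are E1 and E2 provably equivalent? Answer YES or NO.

YES

(1) ((((b & b) | (a & a)) & (1 | b)) & (((b & b) | (a & a)) & (1 | b)))  =[and_idem →]=  (((b & b) | (a & a)) & (1 | b))
(2) (b & b)  =[and_idem →]=  b    ⊢ ((b | (a & a)) & (1 | b))
(3) (a & a)  =[and_idem →]=  a    ⊢ ((b | a) & (1 | b))
(4) ((b | a) & (1 | b))  =[and_comm →]=  ((1 | b) & (b | a))
(5) b  =[absorb_or ←]=  (b | (b & 0))    ⊢ ((1 | (b | (b & 0))) & (b | a))
(6) b  =[or_false ←]=  (b | 0)    ⊢ E2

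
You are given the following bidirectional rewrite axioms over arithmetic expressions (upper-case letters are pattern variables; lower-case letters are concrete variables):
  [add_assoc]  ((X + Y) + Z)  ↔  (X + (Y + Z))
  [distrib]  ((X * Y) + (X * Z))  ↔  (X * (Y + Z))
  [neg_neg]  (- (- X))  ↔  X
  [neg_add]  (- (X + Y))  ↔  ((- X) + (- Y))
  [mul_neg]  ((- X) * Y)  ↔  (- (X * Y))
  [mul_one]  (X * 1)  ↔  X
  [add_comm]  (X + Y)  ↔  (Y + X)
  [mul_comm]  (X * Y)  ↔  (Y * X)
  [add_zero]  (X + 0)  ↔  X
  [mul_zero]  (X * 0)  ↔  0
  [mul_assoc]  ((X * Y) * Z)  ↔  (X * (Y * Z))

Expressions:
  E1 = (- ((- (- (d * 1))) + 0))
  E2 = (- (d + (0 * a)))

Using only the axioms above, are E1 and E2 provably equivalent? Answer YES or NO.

step 1: mul_one (→) rewrites (d * 1) into d, now (- ((- (- d)) + 0))
step 2: add_zero (→) rewrites ((- (- d)) + 0) into (- (- d)), now (- (- (- d)))
step 3: neg_neg (→) rewrites (- (- d)) into d, now (- d)
step 4: add_zero (←) rewrites d into (d + 0), now (- (d + 0))
step 5: mul_zero (←) rewrites 0 into (a * 0), now (- (d + (a * 0)))
step 6: mul_comm (→) rewrites (a * 0) into (0 * a), which is E2

YES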